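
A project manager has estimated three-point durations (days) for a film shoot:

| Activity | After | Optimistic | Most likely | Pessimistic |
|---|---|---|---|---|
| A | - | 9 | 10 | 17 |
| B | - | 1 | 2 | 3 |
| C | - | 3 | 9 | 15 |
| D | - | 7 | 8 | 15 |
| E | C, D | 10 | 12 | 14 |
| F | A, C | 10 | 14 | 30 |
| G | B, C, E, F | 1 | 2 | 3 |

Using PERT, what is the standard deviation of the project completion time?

3.61 days

te_A = (9 + 4·10 + 17)/6 = 66/6 = 11; σ²_A = ((17−9)/6)² = 1.778
te_B = (1 + 4·2 + 3)/6 = 12/6 = 2; σ²_B = ((3−1)/6)² = 0.111
te_C = (3 + 4·9 + 15)/6 = 54/6 = 9; σ²_C = ((15−3)/6)² = 4.000
te_D = (7 + 4·8 + 15)/6 = 54/6 = 9; σ²_D = ((15−7)/6)² = 1.778
te_E = (10 + 4·12 + 14)/6 = 72/6 = 12; σ²_E = ((14−10)/6)² = 0.444
te_F = (10 + 4·14 + 30)/6 = 96/6 = 16; σ²_F = ((30−10)/6)² = 11.111
te_G = (1 + 4·2 + 3)/6 = 12/6 = 2; σ²_G = ((3−1)/6)² = 0.111

Forward pass:
ES_A = 0; EF_A = 11
ES_B = 0; EF_B = 2
ES_C = 0; EF_C = 9
ES_D = 0; EF_D = 9
ES_E = max(EF_C=9, EF_D=9) = 9; EF_E = 9+12 = 21
ES_F = max(EF_A=11, EF_C=9) = 11; EF_F = 11+16 = 27
ES_G = max(EF_B=2, EF_C=9, EF_E=21, EF_F=27) = 27; EF_G = 27+2 = 29
Expected project duration μ = 29 days. Critical path: A → F → G.

Variance along critical path = 1.778 + 11.111 + 0.111 = 13.000
σ = √13.000 = 3.606 days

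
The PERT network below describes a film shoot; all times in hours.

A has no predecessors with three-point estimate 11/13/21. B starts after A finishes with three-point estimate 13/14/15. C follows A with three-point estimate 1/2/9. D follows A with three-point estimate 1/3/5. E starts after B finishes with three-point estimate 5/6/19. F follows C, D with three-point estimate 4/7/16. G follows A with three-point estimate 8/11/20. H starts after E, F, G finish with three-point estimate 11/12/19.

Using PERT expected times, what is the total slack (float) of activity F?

te_A = (11 + 4·13 + 21)/6 = 84/6 = 14
te_B = (13 + 4·14 + 15)/6 = 84/6 = 14
te_C = (1 + 4·2 + 9)/6 = 18/6 = 3
te_D = (1 + 4·3 + 5)/6 = 18/6 = 3
te_E = (5 + 4·6 + 19)/6 = 48/6 = 8
te_F = (4 + 4·7 + 16)/6 = 48/6 = 8
te_G = (8 + 4·11 + 20)/6 = 72/6 = 12
te_H = (11 + 4·12 + 19)/6 = 78/6 = 13

Forward pass:
ES_A = 0; EF_A = 14
ES_B = 14; EF_B = 14+14 = 28
ES_C = 14; EF_C = 14+3 = 17
ES_D = 14; EF_D = 14+3 = 17
ES_E = 28; EF_E = 28+8 = 36
ES_F = max(EF_C=17, EF_D=17) = 17; EF_F = 17+8 = 25
ES_G = 14; EF_G = 14+12 = 26
ES_H = max(EF_E=36, EF_F=25, EF_G=26) = 36; EF_H = 36+13 = 49
Expected project duration μ = 49 hours. Critical path: A → B → E → H.

Backward pass:
LF_H = 49; LS_H = 49−13 = 36
LF_G = LS_H = 36; LS_G = 36−12 = 24
LF_F = LS_H = 36; LS_F = 36−8 = 28
LF_E = LS_H = 36; LS_E = 36−8 = 28
LF_D = LS_F = 28; LS_D = 28−3 = 25
LF_C = LS_F = 28; LS_C = 28−3 = 25
LF_B = LS_E = 28; LS_B = 28−14 = 14
LF_A = min(LS_B=14, LS_C=25, LS_D=25, LS_G=24) = 14; LS_A = 14−14 = 0
Slack_F = LS_F − ES_F = 28 − 17 = 11

11 hours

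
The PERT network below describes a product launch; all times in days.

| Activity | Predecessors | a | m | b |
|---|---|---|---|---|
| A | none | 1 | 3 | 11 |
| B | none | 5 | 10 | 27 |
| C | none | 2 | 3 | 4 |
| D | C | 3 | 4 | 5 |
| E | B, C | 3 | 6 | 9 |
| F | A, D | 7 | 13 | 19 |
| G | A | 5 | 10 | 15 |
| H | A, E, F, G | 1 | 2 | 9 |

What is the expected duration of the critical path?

te_A = (1 + 4·3 + 11)/6 = 24/6 = 4
te_B = (5 + 4·10 + 27)/6 = 72/6 = 12
te_C = (2 + 4·3 + 4)/6 = 18/6 = 3
te_D = (3 + 4·4 + 5)/6 = 24/6 = 4
te_E = (3 + 4·6 + 9)/6 = 36/6 = 6
te_F = (7 + 4·13 + 19)/6 = 78/6 = 13
te_G = (5 + 4·10 + 15)/6 = 60/6 = 10
te_H = (1 + 4·2 + 9)/6 = 18/6 = 3

Forward pass:
ES_A = 0; EF_A = 4
ES_B = 0; EF_B = 12
ES_C = 0; EF_C = 3
ES_D = 3; EF_D = 3+4 = 7
ES_E = max(EF_B=12, EF_C=3) = 12; EF_E = 12+6 = 18
ES_F = max(EF_A=4, EF_D=7) = 7; EF_F = 7+13 = 20
ES_G = 4; EF_G = 4+10 = 14
ES_H = max(EF_A=4, EF_E=18, EF_F=20, EF_G=14) = 20; EF_H = 20+3 = 23
Expected project duration μ = 23 days. Critical path: C → D → F → H.

23 days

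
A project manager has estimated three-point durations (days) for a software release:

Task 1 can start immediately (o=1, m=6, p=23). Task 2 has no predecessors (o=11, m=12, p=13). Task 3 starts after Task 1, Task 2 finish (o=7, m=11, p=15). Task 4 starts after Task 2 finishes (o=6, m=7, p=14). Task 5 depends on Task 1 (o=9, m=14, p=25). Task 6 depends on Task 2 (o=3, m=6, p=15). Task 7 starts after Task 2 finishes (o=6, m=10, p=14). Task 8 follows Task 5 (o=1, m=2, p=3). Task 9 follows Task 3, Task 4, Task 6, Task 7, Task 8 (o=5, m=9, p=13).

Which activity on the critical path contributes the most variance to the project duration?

Task 1

te_Task 1 = (1 + 4·6 + 23)/6 = 48/6 = 8; σ²_Task 1 = ((23−1)/6)² = 13.444
te_Task 2 = (11 + 4·12 + 13)/6 = 72/6 = 12; σ²_Task 2 = ((13−11)/6)² = 0.111
te_Task 3 = (7 + 4·11 + 15)/6 = 66/6 = 11; σ²_Task 3 = ((15−7)/6)² = 1.778
te_Task 4 = (6 + 4·7 + 14)/6 = 48/6 = 8; σ²_Task 4 = ((14−6)/6)² = 1.778
te_Task 5 = (9 + 4·14 + 25)/6 = 90/6 = 15; σ²_Task 5 = ((25−9)/6)² = 7.111
te_Task 6 = (3 + 4·6 + 15)/6 = 42/6 = 7; σ²_Task 6 = ((15−3)/6)² = 4.000
te_Task 7 = (6 + 4·10 + 14)/6 = 60/6 = 10; σ²_Task 7 = ((14−6)/6)² = 1.778
te_Task 8 = (1 + 4·2 + 3)/6 = 12/6 = 2; σ²_Task 8 = ((3−1)/6)² = 0.111
te_Task 9 = (5 + 4·9 + 13)/6 = 54/6 = 9; σ²_Task 9 = ((13−5)/6)² = 1.778

Forward pass:
ES_Task 1 = 0; EF_Task 1 = 8
ES_Task 2 = 0; EF_Task 2 = 12
ES_Task 3 = max(EF_Task 1=8, EF_Task 2=12) = 12; EF_Task 3 = 12+11 = 23
ES_Task 4 = 12; EF_Task 4 = 12+8 = 20
ES_Task 5 = 8; EF_Task 5 = 8+15 = 23
ES_Task 6 = 12; EF_Task 6 = 12+7 = 19
ES_Task 7 = 12; EF_Task 7 = 12+10 = 22
ES_Task 8 = 23; EF_Task 8 = 23+2 = 25
ES_Task 9 = max(EF_Task 3=23, EF_Task 4=20, EF_Task 6=19, EF_Task 7=22, EF_Task 8=25) = 25; EF_Task 9 = 25+9 = 34
Expected project duration μ = 34 days. Critical path: Task 1 → Task 5 → Task 8 → Task 9.

Variances on critical path: σ²_Task 1=13.444, σ²_Task 5=7.111, σ²_Task 8=0.111, σ²_Task 9=1.778.
Largest is σ²_Task 1 = 13.444.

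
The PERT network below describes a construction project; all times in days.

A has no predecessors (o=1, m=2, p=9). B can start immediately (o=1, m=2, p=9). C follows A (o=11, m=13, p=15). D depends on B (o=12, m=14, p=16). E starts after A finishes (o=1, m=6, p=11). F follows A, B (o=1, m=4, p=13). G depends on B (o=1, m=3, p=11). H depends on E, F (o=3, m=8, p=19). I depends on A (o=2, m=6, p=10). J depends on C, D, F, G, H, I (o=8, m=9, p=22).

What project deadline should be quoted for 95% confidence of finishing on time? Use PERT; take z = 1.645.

35.8 days

te_A = (1 + 4·2 + 9)/6 = 18/6 = 3; σ²_A = ((9−1)/6)² = 1.778
te_B = (1 + 4·2 + 9)/6 = 18/6 = 3; σ²_B = ((9−1)/6)² = 1.778
te_C = (11 + 4·13 + 15)/6 = 78/6 = 13; σ²_C = ((15−11)/6)² = 0.444
te_D = (12 + 4·14 + 16)/6 = 84/6 = 14; σ²_D = ((16−12)/6)² = 0.444
te_E = (1 + 4·6 + 11)/6 = 36/6 = 6; σ²_E = ((11−1)/6)² = 2.778
te_F = (1 + 4·4 + 13)/6 = 30/6 = 5; σ²_F = ((13−1)/6)² = 4.000
te_G = (1 + 4·3 + 11)/6 = 24/6 = 4; σ²_G = ((11−1)/6)² = 2.778
te_H = (3 + 4·8 + 19)/6 = 54/6 = 9; σ²_H = ((19−3)/6)² = 7.111
te_I = (2 + 4·6 + 10)/6 = 36/6 = 6; σ²_I = ((10−2)/6)² = 1.778
te_J = (8 + 4·9 + 22)/6 = 66/6 = 11; σ²_J = ((22−8)/6)² = 5.444

Forward pass:
ES_A = 0; EF_A = 3
ES_B = 0; EF_B = 3
ES_C = 3; EF_C = 3+13 = 16
ES_D = 3; EF_D = 3+14 = 17
ES_E = 3; EF_E = 3+6 = 9
ES_F = max(EF_A=3, EF_B=3) = 3; EF_F = 3+5 = 8
ES_G = 3; EF_G = 3+4 = 7
ES_H = max(EF_E=9, EF_F=8) = 9; EF_H = 9+9 = 18
ES_I = 3; EF_I = 3+6 = 9
ES_J = max(EF_C=16, EF_D=17, EF_F=8, EF_G=7, EF_H=18, EF_I=9) = 18; EF_J = 18+11 = 29
Expected project duration μ = 29 days. Critical path: A → E → H → J.

Variance along critical path = 1.778 + 2.778 + 7.111 + 5.444 = 17.111; σ = 4.137 days.
D = μ + z·σ = 29 + 1.645·4.137 = 35.8 days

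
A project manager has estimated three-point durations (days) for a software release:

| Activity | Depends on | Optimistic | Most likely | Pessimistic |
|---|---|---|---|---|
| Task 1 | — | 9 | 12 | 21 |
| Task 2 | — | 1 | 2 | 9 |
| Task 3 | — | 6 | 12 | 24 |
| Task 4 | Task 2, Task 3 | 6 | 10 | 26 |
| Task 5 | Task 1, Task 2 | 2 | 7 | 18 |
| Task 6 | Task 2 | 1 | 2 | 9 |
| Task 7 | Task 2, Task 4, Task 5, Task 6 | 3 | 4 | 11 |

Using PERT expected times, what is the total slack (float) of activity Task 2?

10 days

te_Task 1 = (9 + 4·12 + 21)/6 = 78/6 = 13
te_Task 2 = (1 + 4·2 + 9)/6 = 18/6 = 3
te_Task 3 = (6 + 4·12 + 24)/6 = 78/6 = 13
te_Task 4 = (6 + 4·10 + 26)/6 = 72/6 = 12
te_Task 5 = (2 + 4·7 + 18)/6 = 48/6 = 8
te_Task 6 = (1 + 4·2 + 9)/6 = 18/6 = 3
te_Task 7 = (3 + 4·4 + 11)/6 = 30/6 = 5

Forward pass:
ES_Task 1 = 0; EF_Task 1 = 13
ES_Task 2 = 0; EF_Task 2 = 3
ES_Task 3 = 0; EF_Task 3 = 13
ES_Task 4 = max(EF_Task 2=3, EF_Task 3=13) = 13; EF_Task 4 = 13+12 = 25
ES_Task 5 = max(EF_Task 1=13, EF_Task 2=3) = 13; EF_Task 5 = 13+8 = 21
ES_Task 6 = 3; EF_Task 6 = 3+3 = 6
ES_Task 7 = max(EF_Task 2=3, EF_Task 4=25, EF_Task 5=21, EF_Task 6=6) = 25; EF_Task 7 = 25+5 = 30
Expected project duration μ = 30 days. Critical path: Task 3 → Task 4 → Task 7.

Backward pass:
LF_Task 7 = 30; LS_Task 7 = 30−5 = 25
LF_Task 6 = LS_Task 7 = 25; LS_Task 6 = 25−3 = 22
LF_Task 5 = LS_Task 7 = 25; LS_Task 5 = 25−8 = 17
LF_Task 4 = LS_Task 7 = 25; LS_Task 4 = 25−12 = 13
LF_Task 3 = LS_Task 4 = 13; LS_Task 3 = 13−13 = 0
LF_Task 2 = min(LS_Task 4=13, LS_Task 5=17, LS_Task 6=22, LS_Task 7=25) = 13; LS_Task 2 = 13−3 = 10
LF_Task 1 = LS_Task 5 = 17; LS_Task 1 = 17−13 = 4
Slack_Task 2 = LS_Task 2 − ES_Task 2 = 10 − 0 = 10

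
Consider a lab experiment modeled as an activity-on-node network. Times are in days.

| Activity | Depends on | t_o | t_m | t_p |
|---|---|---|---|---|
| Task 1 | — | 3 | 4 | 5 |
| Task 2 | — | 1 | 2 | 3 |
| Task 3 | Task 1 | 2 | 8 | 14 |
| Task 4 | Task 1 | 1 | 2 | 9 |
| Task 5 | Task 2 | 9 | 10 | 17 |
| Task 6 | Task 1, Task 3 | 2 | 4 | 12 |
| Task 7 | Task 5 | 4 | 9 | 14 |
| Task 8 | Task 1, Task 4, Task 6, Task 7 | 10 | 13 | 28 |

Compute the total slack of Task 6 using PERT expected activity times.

5 days

te_Task 1 = (3 + 4·4 + 5)/6 = 24/6 = 4
te_Task 2 = (1 + 4·2 + 3)/6 = 12/6 = 2
te_Task 3 = (2 + 4·8 + 14)/6 = 48/6 = 8
te_Task 4 = (1 + 4·2 + 9)/6 = 18/6 = 3
te_Task 5 = (9 + 4·10 + 17)/6 = 66/6 = 11
te_Task 6 = (2 + 4·4 + 12)/6 = 30/6 = 5
te_Task 7 = (4 + 4·9 + 14)/6 = 54/6 = 9
te_Task 8 = (10 + 4·13 + 28)/6 = 90/6 = 15

Forward pass:
ES_Task 1 = 0; EF_Task 1 = 4
ES_Task 2 = 0; EF_Task 2 = 2
ES_Task 3 = 4; EF_Task 3 = 4+8 = 12
ES_Task 4 = 4; EF_Task 4 = 4+3 = 7
ES_Task 5 = 2; EF_Task 5 = 2+11 = 13
ES_Task 6 = max(EF_Task 1=4, EF_Task 3=12) = 12; EF_Task 6 = 12+5 = 17
ES_Task 7 = 13; EF_Task 7 = 13+9 = 22
ES_Task 8 = max(EF_Task 1=4, EF_Task 4=7, EF_Task 6=17, EF_Task 7=22) = 22; EF_Task 8 = 22+15 = 37
Expected project duration μ = 37 days. Critical path: Task 2 → Task 5 → Task 7 → Task 8.

Backward pass:
LF_Task 8 = 37; LS_Task 8 = 37−15 = 22
LF_Task 7 = LS_Task 8 = 22; LS_Task 7 = 22−9 = 13
LF_Task 6 = LS_Task 8 = 22; LS_Task 6 = 22−5 = 17
LF_Task 5 = LS_Task 7 = 13; LS_Task 5 = 13−11 = 2
LF_Task 4 = LS_Task 8 = 22; LS_Task 4 = 22−3 = 19
LF_Task 3 = LS_Task 6 = 17; LS_Task 3 = 17−8 = 9
LF_Task 2 = LS_Task 5 = 2; LS_Task 2 = 2−2 = 0
LF_Task 1 = min(LS_Task 3=9, LS_Task 4=19, LS_Task 6=17, LS_Task 8=22) = 9; LS_Task 1 = 9−4 = 5
Slack_Task 6 = LS_Task 6 − ES_Task 6 = 17 − 12 = 5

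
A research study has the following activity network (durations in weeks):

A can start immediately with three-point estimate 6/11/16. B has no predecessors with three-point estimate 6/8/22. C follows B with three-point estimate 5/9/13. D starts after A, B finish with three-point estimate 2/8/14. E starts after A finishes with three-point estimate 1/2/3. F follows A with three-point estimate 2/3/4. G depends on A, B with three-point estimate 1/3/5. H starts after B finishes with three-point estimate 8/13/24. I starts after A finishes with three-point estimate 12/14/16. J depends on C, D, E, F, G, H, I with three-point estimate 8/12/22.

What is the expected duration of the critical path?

te_A = (6 + 4·11 + 16)/6 = 66/6 = 11
te_B = (6 + 4·8 + 22)/6 = 60/6 = 10
te_C = (5 + 4·9 + 13)/6 = 54/6 = 9
te_D = (2 + 4·8 + 14)/6 = 48/6 = 8
te_E = (1 + 4·2 + 3)/6 = 12/6 = 2
te_F = (2 + 4·3 + 4)/6 = 18/6 = 3
te_G = (1 + 4·3 + 5)/6 = 18/6 = 3
te_H = (8 + 4·13 + 24)/6 = 84/6 = 14
te_I = (12 + 4·14 + 16)/6 = 84/6 = 14
te_J = (8 + 4·12 + 22)/6 = 78/6 = 13

Forward pass:
ES_A = 0; EF_A = 11
ES_B = 0; EF_B = 10
ES_C = 10; EF_C = 10+9 = 19
ES_D = max(EF_A=11, EF_B=10) = 11; EF_D = 11+8 = 19
ES_E = 11; EF_E = 11+2 = 13
ES_F = 11; EF_F = 11+3 = 14
ES_G = max(EF_A=11, EF_B=10) = 11; EF_G = 11+3 = 14
ES_H = 10; EF_H = 10+14 = 24
ES_I = 11; EF_I = 11+14 = 25
ES_J = max(EF_C=19, EF_D=19, EF_E=13, EF_F=14, EF_G=14, EF_H=24, EF_I=25) = 25; EF_J = 25+13 = 38
Expected project duration μ = 38 weeks. Critical path: A → I → J.

38 weeks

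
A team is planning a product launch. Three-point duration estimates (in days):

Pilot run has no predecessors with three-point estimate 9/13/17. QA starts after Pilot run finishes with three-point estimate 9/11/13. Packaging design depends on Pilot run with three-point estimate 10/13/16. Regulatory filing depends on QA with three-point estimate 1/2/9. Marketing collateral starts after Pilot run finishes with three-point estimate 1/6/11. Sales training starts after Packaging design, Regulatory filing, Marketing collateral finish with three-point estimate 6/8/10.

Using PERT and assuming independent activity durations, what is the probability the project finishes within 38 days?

0.923

te_Pilot run = (9 + 4·13 + 17)/6 = 78/6 = 13; σ²_Pilot run = ((17−9)/6)² = 1.778
te_QA = (9 + 4·11 + 13)/6 = 66/6 = 11; σ²_QA = ((13−9)/6)² = 0.444
te_Packaging design = (10 + 4·13 + 16)/6 = 78/6 = 13; σ²_Packaging design = ((16−10)/6)² = 1.000
te_Regulatory filing = (1 + 4·2 + 9)/6 = 18/6 = 3; σ²_Regulatory filing = ((9−1)/6)² = 1.778
te_Marketing collateral = (1 + 4·6 + 11)/6 = 36/6 = 6; σ²_Marketing collateral = ((11−1)/6)² = 2.778
te_Sales training = (6 + 4·8 + 10)/6 = 48/6 = 8; σ²_Sales training = ((10−6)/6)² = 0.444

Forward pass:
ES_Pilot run = 0; EF_Pilot run = 13
ES_QA = 13; EF_QA = 13+11 = 24
ES_Packaging design = 13; EF_Packaging design = 13+13 = 26
ES_Regulatory filing = 24; EF_Regulatory filing = 24+3 = 27
ES_Marketing collateral = 13; EF_Marketing collateral = 13+6 = 19
ES_Sales training = max(EF_Packaging design=26, EF_Regulatory filing=27, EF_Marketing collateral=19) = 27; EF_Sales training = 27+8 = 35
Expected project duration μ = 35 days. Critical path: Pilot run → QA → Regulatory filing → Sales training.

Variance along critical path = 1.778 + 0.444 + 1.778 + 0.444 = 4.444; σ = √4.444 = 2.108 days.
Z = (38 − 35) / 2.108 = 1.423
P(T ≤ 38) = Φ(1.423) ≈ 0.923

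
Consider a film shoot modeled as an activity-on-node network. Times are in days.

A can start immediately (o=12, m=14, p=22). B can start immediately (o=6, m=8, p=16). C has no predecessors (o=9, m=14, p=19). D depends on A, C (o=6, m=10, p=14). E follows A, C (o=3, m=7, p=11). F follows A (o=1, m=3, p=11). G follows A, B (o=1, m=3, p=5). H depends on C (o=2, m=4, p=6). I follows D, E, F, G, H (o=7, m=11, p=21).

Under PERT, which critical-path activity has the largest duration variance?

I

te_A = (12 + 4·14 + 22)/6 = 90/6 = 15; σ²_A = ((22−12)/6)² = 2.778
te_B = (6 + 4·8 + 16)/6 = 54/6 = 9; σ²_B = ((16−6)/6)² = 2.778
te_C = (9 + 4·14 + 19)/6 = 84/6 = 14; σ²_C = ((19−9)/6)² = 2.778
te_D = (6 + 4·10 + 14)/6 = 60/6 = 10; σ²_D = ((14−6)/6)² = 1.778
te_E = (3 + 4·7 + 11)/6 = 42/6 = 7; σ²_E = ((11−3)/6)² = 1.778
te_F = (1 + 4·3 + 11)/6 = 24/6 = 4; σ²_F = ((11−1)/6)² = 2.778
te_G = (1 + 4·3 + 5)/6 = 18/6 = 3; σ²_G = ((5−1)/6)² = 0.444
te_H = (2 + 4·4 + 6)/6 = 24/6 = 4; σ²_H = ((6−2)/6)² = 0.444
te_I = (7 + 4·11 + 21)/6 = 72/6 = 12; σ²_I = ((21−7)/6)² = 5.444

Forward pass:
ES_A = 0; EF_A = 15
ES_B = 0; EF_B = 9
ES_C = 0; EF_C = 14
ES_D = max(EF_A=15, EF_C=14) = 15; EF_D = 15+10 = 25
ES_E = max(EF_A=15, EF_C=14) = 15; EF_E = 15+7 = 22
ES_F = 15; EF_F = 15+4 = 19
ES_G = max(EF_A=15, EF_B=9) = 15; EF_G = 15+3 = 18
ES_H = 14; EF_H = 14+4 = 18
ES_I = max(EF_D=25, EF_E=22, EF_F=19, EF_G=18, EF_H=18) = 25; EF_I = 25+12 = 37
Expected project duration μ = 37 days. Critical path: A → D → I.

Variances on critical path: σ²_A=2.778, σ²_D=1.778, σ²_I=5.444.
Largest is σ²_I = 5.444.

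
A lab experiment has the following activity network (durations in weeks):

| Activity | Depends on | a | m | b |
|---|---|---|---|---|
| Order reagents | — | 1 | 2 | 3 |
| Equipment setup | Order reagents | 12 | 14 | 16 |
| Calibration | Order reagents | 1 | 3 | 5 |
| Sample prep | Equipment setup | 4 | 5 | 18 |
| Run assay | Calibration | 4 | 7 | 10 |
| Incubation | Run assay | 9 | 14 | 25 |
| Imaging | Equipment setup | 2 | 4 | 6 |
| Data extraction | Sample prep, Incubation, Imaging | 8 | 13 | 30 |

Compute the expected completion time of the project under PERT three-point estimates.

42 weeks

te_Order reagents = (1 + 4·2 + 3)/6 = 12/6 = 2
te_Equipment setup = (12 + 4·14 + 16)/6 = 84/6 = 14
te_Calibration = (1 + 4·3 + 5)/6 = 18/6 = 3
te_Sample prep = (4 + 4·5 + 18)/6 = 42/6 = 7
te_Run assay = (4 + 4·7 + 10)/6 = 42/6 = 7
te_Incubation = (9 + 4·14 + 25)/6 = 90/6 = 15
te_Imaging = (2 + 4·4 + 6)/6 = 24/6 = 4
te_Data extraction = (8 + 4·13 + 30)/6 = 90/6 = 15

Forward pass:
ES_Order reagents = 0; EF_Order reagents = 2
ES_Equipment setup = 2; EF_Equipment setup = 2+14 = 16
ES_Calibration = 2; EF_Calibration = 2+3 = 5
ES_Sample prep = 16; EF_Sample prep = 16+7 = 23
ES_Run assay = 5; EF_Run assay = 5+7 = 12
ES_Incubation = 12; EF_Incubation = 12+15 = 27
ES_Imaging = 16; EF_Imaging = 16+4 = 20
ES_Data extraction = max(EF_Sample prep=23, EF_Incubation=27, EF_Imaging=20) = 27; EF_Data extraction = 27+15 = 42
Expected project duration μ = 42 weeks. Critical path: Order reagents → Calibration → Run assay → Incubation → Data extraction.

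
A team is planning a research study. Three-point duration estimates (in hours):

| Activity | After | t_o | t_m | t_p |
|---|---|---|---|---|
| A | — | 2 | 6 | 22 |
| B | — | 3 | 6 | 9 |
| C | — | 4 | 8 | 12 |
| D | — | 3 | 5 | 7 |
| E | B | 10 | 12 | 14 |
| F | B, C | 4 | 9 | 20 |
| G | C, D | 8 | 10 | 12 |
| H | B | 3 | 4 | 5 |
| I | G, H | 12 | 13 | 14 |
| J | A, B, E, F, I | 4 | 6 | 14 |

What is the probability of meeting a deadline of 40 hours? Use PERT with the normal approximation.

te_A = (2 + 4·6 + 22)/6 = 48/6 = 8; σ²_A = ((22−2)/6)² = 11.111
te_B = (3 + 4·6 + 9)/6 = 36/6 = 6; σ²_B = ((9−3)/6)² = 1.000
te_C = (4 + 4·8 + 12)/6 = 48/6 = 8; σ²_C = ((12−4)/6)² = 1.778
te_D = (3 + 4·5 + 7)/6 = 30/6 = 5; σ²_D = ((7−3)/6)² = 0.444
te_E = (10 + 4·12 + 14)/6 = 72/6 = 12; σ²_E = ((14−10)/6)² = 0.444
te_F = (4 + 4·9 + 20)/6 = 60/6 = 10; σ²_F = ((20−4)/6)² = 7.111
te_G = (8 + 4·10 + 12)/6 = 60/6 = 10; σ²_G = ((12−8)/6)² = 0.444
te_H = (3 + 4·4 + 5)/6 = 24/6 = 4; σ²_H = ((5−3)/6)² = 0.111
te_I = (12 + 4·13 + 14)/6 = 78/6 = 13; σ²_I = ((14−12)/6)² = 0.111
te_J = (4 + 4·6 + 14)/6 = 42/6 = 7; σ²_J = ((14−4)/6)² = 2.778

Forward pass:
ES_A = 0; EF_A = 8
ES_B = 0; EF_B = 6
ES_C = 0; EF_C = 8
ES_D = 0; EF_D = 5
ES_E = 6; EF_E = 6+12 = 18
ES_F = max(EF_B=6, EF_C=8) = 8; EF_F = 8+10 = 18
ES_G = max(EF_C=8, EF_D=5) = 8; EF_G = 8+10 = 18
ES_H = 6; EF_H = 6+4 = 10
ES_I = max(EF_G=18, EF_H=10) = 18; EF_I = 18+13 = 31
ES_J = max(EF_A=8, EF_B=6, EF_E=18, EF_F=18, EF_I=31) = 31; EF_J = 31+7 = 38
Expected project duration μ = 38 hours. Critical path: C → G → I → J.

Variance along critical path = 1.778 + 0.444 + 0.111 + 2.778 = 5.111; σ = √5.111 = 2.261 hours.
Z = (40 − 38) / 2.261 = 0.885
P(T ≤ 40) = Φ(0.885) ≈ 0.812

0.812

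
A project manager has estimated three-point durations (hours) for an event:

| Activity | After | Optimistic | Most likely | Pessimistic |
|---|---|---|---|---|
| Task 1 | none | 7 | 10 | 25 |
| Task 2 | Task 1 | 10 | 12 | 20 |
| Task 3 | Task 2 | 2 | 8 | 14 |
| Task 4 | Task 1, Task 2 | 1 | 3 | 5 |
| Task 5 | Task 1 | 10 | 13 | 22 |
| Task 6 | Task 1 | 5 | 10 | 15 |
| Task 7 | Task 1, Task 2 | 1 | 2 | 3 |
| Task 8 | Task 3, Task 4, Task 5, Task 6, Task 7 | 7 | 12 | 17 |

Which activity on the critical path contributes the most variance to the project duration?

te_Task 1 = (7 + 4·10 + 25)/6 = 72/6 = 12; σ²_Task 1 = ((25−7)/6)² = 9.000
te_Task 2 = (10 + 4·12 + 20)/6 = 78/6 = 13; σ²_Task 2 = ((20−10)/6)² = 2.778
te_Task 3 = (2 + 4·8 + 14)/6 = 48/6 = 8; σ²_Task 3 = ((14−2)/6)² = 4.000
te_Task 4 = (1 + 4·3 + 5)/6 = 18/6 = 3; σ²_Task 4 = ((5−1)/6)² = 0.444
te_Task 5 = (10 + 4·13 + 22)/6 = 84/6 = 14; σ²_Task 5 = ((22−10)/6)² = 4.000
te_Task 6 = (5 + 4·10 + 15)/6 = 60/6 = 10; σ²_Task 6 = ((15−5)/6)² = 2.778
te_Task 7 = (1 + 4·2 + 3)/6 = 12/6 = 2; σ²_Task 7 = ((3−1)/6)² = 0.111
te_Task 8 = (7 + 4·12 + 17)/6 = 72/6 = 12; σ²_Task 8 = ((17−7)/6)² = 2.778

Forward pass:
ES_Task 1 = 0; EF_Task 1 = 12
ES_Task 2 = 12; EF_Task 2 = 12+13 = 25
ES_Task 3 = 25; EF_Task 3 = 25+8 = 33
ES_Task 4 = max(EF_Task 1=12, EF_Task 2=25) = 25; EF_Task 4 = 25+3 = 28
ES_Task 5 = 12; EF_Task 5 = 12+14 = 26
ES_Task 6 = 12; EF_Task 6 = 12+10 = 22
ES_Task 7 = max(EF_Task 1=12, EF_Task 2=25) = 25; EF_Task 7 = 25+2 = 27
ES_Task 8 = max(EF_Task 3=33, EF_Task 4=28, EF_Task 5=26, EF_Task 6=22, EF_Task 7=27) = 33; EF_Task 8 = 33+12 = 45
Expected project duration μ = 45 hours. Critical path: Task 1 → Task 2 → Task 3 → Task 8.

Variances on critical path: σ²_Task 1=9.000, σ²_Task 2=2.778, σ²_Task 3=4.000, σ²_Task 8=2.778.
Largest is σ²_Task 1 = 9.000.

Task 1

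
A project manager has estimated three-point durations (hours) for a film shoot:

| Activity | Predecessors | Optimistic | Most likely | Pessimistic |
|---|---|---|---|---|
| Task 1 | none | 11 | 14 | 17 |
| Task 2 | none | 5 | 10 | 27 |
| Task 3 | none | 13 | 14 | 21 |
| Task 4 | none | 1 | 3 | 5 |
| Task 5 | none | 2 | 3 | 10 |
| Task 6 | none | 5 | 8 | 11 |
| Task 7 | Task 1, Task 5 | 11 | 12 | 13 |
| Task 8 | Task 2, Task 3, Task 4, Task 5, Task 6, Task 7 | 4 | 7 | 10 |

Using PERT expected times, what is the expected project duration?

33 hours

te_Task 1 = (11 + 4·14 + 17)/6 = 84/6 = 14
te_Task 2 = (5 + 4·10 + 27)/6 = 72/6 = 12
te_Task 3 = (13 + 4·14 + 21)/6 = 90/6 = 15
te_Task 4 = (1 + 4·3 + 5)/6 = 18/6 = 3
te_Task 5 = (2 + 4·3 + 10)/6 = 24/6 = 4
te_Task 6 = (5 + 4·8 + 11)/6 = 48/6 = 8
te_Task 7 = (11 + 4·12 + 13)/6 = 72/6 = 12
te_Task 8 = (4 + 4·7 + 10)/6 = 42/6 = 7

Forward pass:
ES_Task 1 = 0; EF_Task 1 = 14
ES_Task 2 = 0; EF_Task 2 = 12
ES_Task 3 = 0; EF_Task 3 = 15
ES_Task 4 = 0; EF_Task 4 = 3
ES_Task 5 = 0; EF_Task 5 = 4
ES_Task 6 = 0; EF_Task 6 = 8
ES_Task 7 = max(EF_Task 1=14, EF_Task 5=4) = 14; EF_Task 7 = 14+12 = 26
ES_Task 8 = max(EF_Task 2=12, EF_Task 3=15, EF_Task 4=3, EF_Task 5=4, EF_Task 6=8, EF_Task 7=26) = 26; EF_Task 8 = 26+7 = 33
Expected project duration μ = 33 hours. Critical path: Task 1 → Task 7 → Task 8.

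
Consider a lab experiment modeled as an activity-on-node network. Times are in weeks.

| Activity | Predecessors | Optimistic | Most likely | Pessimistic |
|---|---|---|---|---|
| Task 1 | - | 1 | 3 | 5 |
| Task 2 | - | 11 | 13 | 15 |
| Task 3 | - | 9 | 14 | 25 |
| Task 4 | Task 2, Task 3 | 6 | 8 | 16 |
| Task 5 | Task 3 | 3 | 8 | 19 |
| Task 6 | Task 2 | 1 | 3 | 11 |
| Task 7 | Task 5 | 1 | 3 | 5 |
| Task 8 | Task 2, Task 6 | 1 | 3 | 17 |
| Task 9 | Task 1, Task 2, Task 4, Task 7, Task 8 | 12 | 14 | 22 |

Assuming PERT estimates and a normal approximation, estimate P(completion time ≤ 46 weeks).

0.831

te_Task 1 = (1 + 4·3 + 5)/6 = 18/6 = 3; σ²_Task 1 = ((5−1)/6)² = 0.444
te_Task 2 = (11 + 4·13 + 15)/6 = 78/6 = 13; σ²_Task 2 = ((15−11)/6)² = 0.444
te_Task 3 = (9 + 4·14 + 25)/6 = 90/6 = 15; σ²_Task 3 = ((25−9)/6)² = 7.111
te_Task 4 = (6 + 4·8 + 16)/6 = 54/6 = 9; σ²_Task 4 = ((16−6)/6)² = 2.778
te_Task 5 = (3 + 4·8 + 19)/6 = 54/6 = 9; σ²_Task 5 = ((19−3)/6)² = 7.111
te_Task 6 = (1 + 4·3 + 11)/6 = 24/6 = 4; σ²_Task 6 = ((11−1)/6)² = 2.778
te_Task 7 = (1 + 4·3 + 5)/6 = 18/6 = 3; σ²_Task 7 = ((5−1)/6)² = 0.444
te_Task 8 = (1 + 4·3 + 17)/6 = 30/6 = 5; σ²_Task 8 = ((17−1)/6)² = 7.111
te_Task 9 = (12 + 4·14 + 22)/6 = 90/6 = 15; σ²_Task 9 = ((22−12)/6)² = 2.778

Forward pass:
ES_Task 1 = 0; EF_Task 1 = 3
ES_Task 2 = 0; EF_Task 2 = 13
ES_Task 3 = 0; EF_Task 3 = 15
ES_Task 4 = max(EF_Task 2=13, EF_Task 3=15) = 15; EF_Task 4 = 15+9 = 24
ES_Task 5 = 15; EF_Task 5 = 15+9 = 24
ES_Task 6 = 13; EF_Task 6 = 13+4 = 17
ES_Task 7 = 24; EF_Task 7 = 24+3 = 27
ES_Task 8 = max(EF_Task 2=13, EF_Task 6=17) = 17; EF_Task 8 = 17+5 = 22
ES_Task 9 = max(EF_Task 1=3, EF_Task 2=13, EF_Task 4=24, EF_Task 7=27, EF_Task 8=22) = 27; EF_Task 9 = 27+15 = 42
Expected project duration μ = 42 weeks. Critical path: Task 3 → Task 5 → Task 7 → Task 9.

Variance along critical path = 7.111 + 7.111 + 0.444 + 2.778 = 17.444; σ = √17.444 = 4.177 weeks.
Z = (46 − 42) / 4.177 = 0.958
P(T ≤ 46) = Φ(0.958) ≈ 0.831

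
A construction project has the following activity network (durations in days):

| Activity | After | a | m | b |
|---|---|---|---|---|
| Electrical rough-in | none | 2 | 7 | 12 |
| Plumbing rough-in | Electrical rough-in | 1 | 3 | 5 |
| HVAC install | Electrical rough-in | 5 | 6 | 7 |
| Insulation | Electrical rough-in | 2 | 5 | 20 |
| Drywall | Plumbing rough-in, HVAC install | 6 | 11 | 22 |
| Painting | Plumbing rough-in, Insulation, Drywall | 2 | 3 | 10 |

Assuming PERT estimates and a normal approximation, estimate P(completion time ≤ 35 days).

te_Electrical rough-in = (2 + 4·7 + 12)/6 = 42/6 = 7; σ²_Electrical rough-in = ((12−2)/6)² = 2.778
te_Plumbing rough-in = (1 + 4·3 + 5)/6 = 18/6 = 3; σ²_Plumbing rough-in = ((5−1)/6)² = 0.444
te_HVAC install = (5 + 4·6 + 7)/6 = 36/6 = 6; σ²_HVAC install = ((7−5)/6)² = 0.111
te_Insulation = (2 + 4·5 + 20)/6 = 42/6 = 7; σ²_Insulation = ((20−2)/6)² = 9.000
te_Drywall = (6 + 4·11 + 22)/6 = 72/6 = 12; σ²_Drywall = ((22−6)/6)² = 7.111
te_Painting = (2 + 4·3 + 10)/6 = 24/6 = 4; σ²_Painting = ((10−2)/6)² = 1.778

Forward pass:
ES_Electrical rough-in = 0; EF_Electrical rough-in = 7
ES_Plumbing rough-in = 7; EF_Plumbing rough-in = 7+3 = 10
ES_HVAC install = 7; EF_HVAC install = 7+6 = 13
ES_Insulation = 7; EF_Insulation = 7+7 = 14
ES_Drywall = max(EF_Plumbing rough-in=10, EF_HVAC install=13) = 13; EF_Drywall = 13+12 = 25
ES_Painting = max(EF_Plumbing rough-in=10, EF_Insulation=14, EF_Drywall=25) = 25; EF_Painting = 25+4 = 29
Expected project duration μ = 29 days. Critical path: Electrical rough-in → HVAC install → Drywall → Painting.

Variance along critical path = 2.778 + 0.111 + 7.111 + 1.778 = 11.778; σ = √11.778 = 3.432 days.
Z = (35 − 29) / 3.432 = 1.748
P(T ≤ 35) = Φ(1.748) ≈ 0.960

0.960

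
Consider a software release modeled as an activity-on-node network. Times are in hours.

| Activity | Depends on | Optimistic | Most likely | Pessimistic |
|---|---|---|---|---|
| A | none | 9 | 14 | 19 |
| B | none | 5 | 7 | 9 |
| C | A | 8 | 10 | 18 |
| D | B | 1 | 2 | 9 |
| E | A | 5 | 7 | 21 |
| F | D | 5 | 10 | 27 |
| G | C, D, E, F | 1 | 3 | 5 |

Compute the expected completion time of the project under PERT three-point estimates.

28 hours

te_A = (9 + 4·14 + 19)/6 = 84/6 = 14
te_B = (5 + 4·7 + 9)/6 = 42/6 = 7
te_C = (8 + 4·10 + 18)/6 = 66/6 = 11
te_D = (1 + 4·2 + 9)/6 = 18/6 = 3
te_E = (5 + 4·7 + 21)/6 = 54/6 = 9
te_F = (5 + 4·10 + 27)/6 = 72/6 = 12
te_G = (1 + 4·3 + 5)/6 = 18/6 = 3

Forward pass:
ES_A = 0; EF_A = 14
ES_B = 0; EF_B = 7
ES_C = 14; EF_C = 14+11 = 25
ES_D = 7; EF_D = 7+3 = 10
ES_E = 14; EF_E = 14+9 = 23
ES_F = 10; EF_F = 10+12 = 22
ES_G = max(EF_C=25, EF_D=10, EF_E=23, EF_F=22) = 25; EF_G = 25+3 = 28
Expected project duration μ = 28 hours. Critical path: A → C → G.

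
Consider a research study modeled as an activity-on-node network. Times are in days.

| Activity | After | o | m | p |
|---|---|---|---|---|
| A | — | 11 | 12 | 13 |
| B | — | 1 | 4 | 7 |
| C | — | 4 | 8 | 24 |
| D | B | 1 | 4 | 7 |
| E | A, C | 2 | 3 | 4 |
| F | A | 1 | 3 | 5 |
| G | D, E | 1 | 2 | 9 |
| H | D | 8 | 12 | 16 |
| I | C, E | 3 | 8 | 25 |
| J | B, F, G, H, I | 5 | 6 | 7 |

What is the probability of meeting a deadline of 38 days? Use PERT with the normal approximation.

te_A = (11 + 4·12 + 13)/6 = 72/6 = 12; σ²_A = ((13−11)/6)² = 0.111
te_B = (1 + 4·4 + 7)/6 = 24/6 = 4; σ²_B = ((7−1)/6)² = 1.000
te_C = (4 + 4·8 + 24)/6 = 60/6 = 10; σ²_C = ((24−4)/6)² = 11.111
te_D = (1 + 4·4 + 7)/6 = 24/6 = 4; σ²_D = ((7−1)/6)² = 1.000
te_E = (2 + 4·3 + 4)/6 = 18/6 = 3; σ²_E = ((4−2)/6)² = 0.111
te_F = (1 + 4·3 + 5)/6 = 18/6 = 3; σ²_F = ((5−1)/6)² = 0.444
te_G = (1 + 4·2 + 9)/6 = 18/6 = 3; σ²_G = ((9−1)/6)² = 1.778
te_H = (8 + 4·12 + 16)/6 = 72/6 = 12; σ²_H = ((16−8)/6)² = 1.778
te_I = (3 + 4·8 + 25)/6 = 60/6 = 10; σ²_I = ((25−3)/6)² = 13.444
te_J = (5 + 4·6 + 7)/6 = 36/6 = 6; σ²_J = ((7−5)/6)² = 0.111

Forward pass:
ES_A = 0; EF_A = 12
ES_B = 0; EF_B = 4
ES_C = 0; EF_C = 10
ES_D = 4; EF_D = 4+4 = 8
ES_E = max(EF_A=12, EF_C=10) = 12; EF_E = 12+3 = 15
ES_F = 12; EF_F = 12+3 = 15
ES_G = max(EF_D=8, EF_E=15) = 15; EF_G = 15+3 = 18
ES_H = 8; EF_H = 8+12 = 20
ES_I = max(EF_C=10, EF_E=15) = 15; EF_I = 15+10 = 25
ES_J = max(EF_B=4, EF_F=15, EF_G=18, EF_H=20, EF_I=25) = 25; EF_J = 25+6 = 31
Expected project duration μ = 31 days. Critical path: A → E → I → J.

Variance along critical path = 0.111 + 0.111 + 13.444 + 0.111 = 13.778; σ = √13.778 = 3.712 days.
Z = (38 − 31) / 3.712 = 1.886
P(T ≤ 38) = Φ(1.886) ≈ 0.970

0.970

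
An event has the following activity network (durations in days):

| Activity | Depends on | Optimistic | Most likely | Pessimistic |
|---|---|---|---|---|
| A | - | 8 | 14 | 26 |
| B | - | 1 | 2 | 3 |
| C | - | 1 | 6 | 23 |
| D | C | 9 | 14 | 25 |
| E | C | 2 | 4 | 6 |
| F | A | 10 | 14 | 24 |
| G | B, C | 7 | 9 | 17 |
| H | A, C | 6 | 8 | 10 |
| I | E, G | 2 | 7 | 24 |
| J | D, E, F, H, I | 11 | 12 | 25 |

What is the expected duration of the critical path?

te_A = (8 + 4·14 + 26)/6 = 90/6 = 15
te_B = (1 + 4·2 + 3)/6 = 12/6 = 2
te_C = (1 + 4·6 + 23)/6 = 48/6 = 8
te_D = (9 + 4·14 + 25)/6 = 90/6 = 15
te_E = (2 + 4·4 + 6)/6 = 24/6 = 4
te_F = (10 + 4·14 + 24)/6 = 90/6 = 15
te_G = (7 + 4·9 + 17)/6 = 60/6 = 10
te_H = (6 + 4·8 + 10)/6 = 48/6 = 8
te_I = (2 + 4·7 + 24)/6 = 54/6 = 9
te_J = (11 + 4·12 + 25)/6 = 84/6 = 14

Forward pass:
ES_A = 0; EF_A = 15
ES_B = 0; EF_B = 2
ES_C = 0; EF_C = 8
ES_D = 8; EF_D = 8+15 = 23
ES_E = 8; EF_E = 8+4 = 12
ES_F = 15; EF_F = 15+15 = 30
ES_G = max(EF_B=2, EF_C=8) = 8; EF_G = 8+10 = 18
ES_H = max(EF_A=15, EF_C=8) = 15; EF_H = 15+8 = 23
ES_I = max(EF_E=12, EF_G=18) = 18; EF_I = 18+9 = 27
ES_J = max(EF_D=23, EF_E=12, EF_F=30, EF_H=23, EF_I=27) = 30; EF_J = 30+14 = 44
Expected project duration μ = 44 days. Critical path: A → F → J.

44 days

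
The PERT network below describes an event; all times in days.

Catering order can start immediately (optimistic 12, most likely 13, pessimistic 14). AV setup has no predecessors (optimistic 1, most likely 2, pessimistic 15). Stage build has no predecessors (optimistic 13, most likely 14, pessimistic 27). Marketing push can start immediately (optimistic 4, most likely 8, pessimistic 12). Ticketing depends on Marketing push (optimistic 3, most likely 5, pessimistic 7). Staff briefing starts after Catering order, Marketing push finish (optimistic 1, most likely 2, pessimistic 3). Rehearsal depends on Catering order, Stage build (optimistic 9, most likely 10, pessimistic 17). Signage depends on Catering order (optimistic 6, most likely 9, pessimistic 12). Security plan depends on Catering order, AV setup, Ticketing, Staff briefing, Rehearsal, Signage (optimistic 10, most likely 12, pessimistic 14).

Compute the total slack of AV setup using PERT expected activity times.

23 days

te_Catering order = (12 + 4·13 + 14)/6 = 78/6 = 13
te_AV setup = (1 + 4·2 + 15)/6 = 24/6 = 4
te_Stage build = (13 + 4·14 + 27)/6 = 96/6 = 16
te_Marketing push = (4 + 4·8 + 12)/6 = 48/6 = 8
te_Ticketing = (3 + 4·5 + 7)/6 = 30/6 = 5
te_Staff briefing = (1 + 4·2 + 3)/6 = 12/6 = 2
te_Rehearsal = (9 + 4·10 + 17)/6 = 66/6 = 11
te_Signage = (6 + 4·9 + 12)/6 = 54/6 = 9
te_Security plan = (10 + 4·12 + 14)/6 = 72/6 = 12

Forward pass:
ES_Catering order = 0; EF_Catering order = 13
ES_AV setup = 0; EF_AV setup = 4
ES_Stage build = 0; EF_Stage build = 16
ES_Marketing push = 0; EF_Marketing push = 8
ES_Ticketing = 8; EF_Ticketing = 8+5 = 13
ES_Staff briefing = max(EF_Catering order=13, EF_Marketing push=8) = 13; EF_Staff briefing = 13+2 = 15
ES_Rehearsal = max(EF_Catering order=13, EF_Stage build=16) = 16; EF_Rehearsal = 16+11 = 27
ES_Signage = 13; EF_Signage = 13+9 = 22
ES_Security plan = max(EF_Catering order=13, EF_AV setup=4, EF_Ticketing=13, EF_Staff briefing=15, EF_Rehearsal=27, EF_Signage=22) = 27; EF_Security plan = 27+12 = 39
Expected project duration μ = 39 days. Critical path: Stage build → Rehearsal → Security plan.

Backward pass:
LF_Security plan = 39; LS_Security plan = 39−12 = 27
LF_Signage = LS_Security plan = 27; LS_Signage = 27−9 = 18
LF_Rehearsal = LS_Security plan = 27; LS_Rehearsal = 27−11 = 16
LF_Staff briefing = LS_Security plan = 27; LS_Staff briefing = 27−2 = 25
LF_Ticketing = LS_Security plan = 27; LS_Ticketing = 27−5 = 22
LF_Marketing push = min(LS_Ticketing=22, LS_Staff briefing=25) = 22; LS_Marketing push = 22−8 = 14
LF_Stage build = LS_Rehearsal = 16; LS_Stage build = 16−16 = 0
LF_AV setup = LS_Security plan = 27; LS_AV setup = 27−4 = 23
LF_Catering order = min(LS_Staff briefing=25, LS_Rehearsal=16, LS_Signage=18, LS_Security plan=27) = 16; LS_Catering order = 16−13 = 3
Slack_AV setup = LS_AV setup − ES_AV setup = 23 − 0 = 23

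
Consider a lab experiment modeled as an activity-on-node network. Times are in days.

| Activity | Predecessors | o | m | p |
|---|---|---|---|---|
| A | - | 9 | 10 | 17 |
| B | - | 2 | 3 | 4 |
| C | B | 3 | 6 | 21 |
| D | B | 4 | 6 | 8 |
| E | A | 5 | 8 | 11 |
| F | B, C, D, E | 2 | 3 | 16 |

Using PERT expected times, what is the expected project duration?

te_A = (9 + 4·10 + 17)/6 = 66/6 = 11
te_B = (2 + 4·3 + 4)/6 = 18/6 = 3
te_C = (3 + 4·6 + 21)/6 = 48/6 = 8
te_D = (4 + 4·6 + 8)/6 = 36/6 = 6
te_E = (5 + 4·8 + 11)/6 = 48/6 = 8
te_F = (2 + 4·3 + 16)/6 = 30/6 = 5

Forward pass:
ES_A = 0; EF_A = 11
ES_B = 0; EF_B = 3
ES_C = 3; EF_C = 3+8 = 11
ES_D = 3; EF_D = 3+6 = 9
ES_E = 11; EF_E = 11+8 = 19
ES_F = max(EF_B=3, EF_C=11, EF_D=9, EF_E=19) = 19; EF_F = 19+5 = 24
Expected project duration μ = 24 days. Critical path: A → E → F.

24 days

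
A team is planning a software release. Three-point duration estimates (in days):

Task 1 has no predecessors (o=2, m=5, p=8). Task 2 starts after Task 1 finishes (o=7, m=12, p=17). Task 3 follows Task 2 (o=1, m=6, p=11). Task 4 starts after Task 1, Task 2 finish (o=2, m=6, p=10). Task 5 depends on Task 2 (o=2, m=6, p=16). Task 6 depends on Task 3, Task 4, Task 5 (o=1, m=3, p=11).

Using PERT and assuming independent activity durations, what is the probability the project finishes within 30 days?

0.718

te_Task 1 = (2 + 4·5 + 8)/6 = 30/6 = 5; σ²_Task 1 = ((8−2)/6)² = 1.000
te_Task 2 = (7 + 4·12 + 17)/6 = 72/6 = 12; σ²_Task 2 = ((17−7)/6)² = 2.778
te_Task 3 = (1 + 4·6 + 11)/6 = 36/6 = 6; σ²_Task 3 = ((11−1)/6)² = 2.778
te_Task 4 = (2 + 4·6 + 10)/6 = 36/6 = 6; σ²_Task 4 = ((10−2)/6)² = 1.778
te_Task 5 = (2 + 4·6 + 16)/6 = 42/6 = 7; σ²_Task 5 = ((16−2)/6)² = 5.444
te_Task 6 = (1 + 4·3 + 11)/6 = 24/6 = 4; σ²_Task 6 = ((11−1)/6)² = 2.778

Forward pass:
ES_Task 1 = 0; EF_Task 1 = 5
ES_Task 2 = 5; EF_Task 2 = 5+12 = 17
ES_Task 3 = 17; EF_Task 3 = 17+6 = 23
ES_Task 4 = max(EF_Task 1=5, EF_Task 2=17) = 17; EF_Task 4 = 17+6 = 23
ES_Task 5 = 17; EF_Task 5 = 17+7 = 24
ES_Task 6 = max(EF_Task 3=23, EF_Task 4=23, EF_Task 5=24) = 24; EF_Task 6 = 24+4 = 28
Expected project duration μ = 28 days. Critical path: Task 1 → Task 2 → Task 5 → Task 6.

Variance along critical path = 1.000 + 2.778 + 5.444 + 2.778 = 12.000; σ = √12.000 = 3.464 days.
Z = (30 − 28) / 3.464 = 0.577
P(T ≤ 30) = Φ(0.577) ≈ 0.718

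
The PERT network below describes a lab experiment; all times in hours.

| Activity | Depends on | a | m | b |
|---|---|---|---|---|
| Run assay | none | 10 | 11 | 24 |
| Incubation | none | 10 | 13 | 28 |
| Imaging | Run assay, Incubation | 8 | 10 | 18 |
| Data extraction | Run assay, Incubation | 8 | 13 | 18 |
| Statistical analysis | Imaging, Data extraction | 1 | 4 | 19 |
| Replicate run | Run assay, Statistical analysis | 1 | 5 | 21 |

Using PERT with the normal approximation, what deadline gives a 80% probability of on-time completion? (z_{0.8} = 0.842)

45.8 hours

te_Run assay = (10 + 4·11 + 24)/6 = 78/6 = 13; σ²_Run assay = ((24−10)/6)² = 5.444
te_Incubation = (10 + 4·13 + 28)/6 = 90/6 = 15; σ²_Incubation = ((28−10)/6)² = 9.000
te_Imaging = (8 + 4·10 + 18)/6 = 66/6 = 11; σ²_Imaging = ((18−8)/6)² = 2.778
te_Data extraction = (8 + 4·13 + 18)/6 = 78/6 = 13; σ²_Data extraction = ((18−8)/6)² = 2.778
te_Statistical analysis = (1 + 4·4 + 19)/6 = 36/6 = 6; σ²_Statistical analysis = ((19−1)/6)² = 9.000
te_Replicate run = (1 + 4·5 + 21)/6 = 42/6 = 7; σ²_Replicate run = ((21−1)/6)² = 11.111

Forward pass:
ES_Run assay = 0; EF_Run assay = 13
ES_Incubation = 0; EF_Incubation = 15
ES_Imaging = max(EF_Run assay=13, EF_Incubation=15) = 15; EF_Imaging = 15+11 = 26
ES_Data extraction = max(EF_Run assay=13, EF_Incubation=15) = 15; EF_Data extraction = 15+13 = 28
ES_Statistical analysis = max(EF_Imaging=26, EF_Data extraction=28) = 28; EF_Statistical analysis = 28+6 = 34
ES_Replicate run = max(EF_Run assay=13, EF_Statistical analysis=34) = 34; EF_Replicate run = 34+7 = 41
Expected project duration μ = 41 hours. Critical path: Incubation → Data extraction → Statistical analysis → Replicate run.

Variance along critical path = 9.000 + 2.778 + 9.000 + 11.111 = 31.889; σ = 5.647 hours.
D = μ + z·σ = 41 + 0.842·5.647 = 45.8 hours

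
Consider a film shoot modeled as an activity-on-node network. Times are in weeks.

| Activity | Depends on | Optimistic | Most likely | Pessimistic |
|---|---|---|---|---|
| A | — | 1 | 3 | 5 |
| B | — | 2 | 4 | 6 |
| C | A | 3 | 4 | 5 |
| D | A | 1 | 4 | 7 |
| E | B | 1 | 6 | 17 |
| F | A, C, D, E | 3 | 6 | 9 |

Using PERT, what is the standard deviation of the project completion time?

2.92 weeks

te_A = (1 + 4·3 + 5)/6 = 18/6 = 3; σ²_A = ((5−1)/6)² = 0.444
te_B = (2 + 4·4 + 6)/6 = 24/6 = 4; σ²_B = ((6−2)/6)² = 0.444
te_C = (3 + 4·4 + 5)/6 = 24/6 = 4; σ²_C = ((5−3)/6)² = 0.111
te_D = (1 + 4·4 + 7)/6 = 24/6 = 4; σ²_D = ((7−1)/6)² = 1.000
te_E = (1 + 4·6 + 17)/6 = 42/6 = 7; σ²_E = ((17−1)/6)² = 7.111
te_F = (3 + 4·6 + 9)/6 = 36/6 = 6; σ²_F = ((9−3)/6)² = 1.000

Forward pass:
ES_A = 0; EF_A = 3
ES_B = 0; EF_B = 4
ES_C = 3; EF_C = 3+4 = 7
ES_D = 3; EF_D = 3+4 = 7
ES_E = 4; EF_E = 4+7 = 11
ES_F = max(EF_A=3, EF_C=7, EF_D=7, EF_E=11) = 11; EF_F = 11+6 = 17
Expected project duration μ = 17 weeks. Critical path: B → E → F.

Variance along critical path = 0.444 + 7.111 + 1.000 = 8.556
σ = √8.556 = 2.925 weeks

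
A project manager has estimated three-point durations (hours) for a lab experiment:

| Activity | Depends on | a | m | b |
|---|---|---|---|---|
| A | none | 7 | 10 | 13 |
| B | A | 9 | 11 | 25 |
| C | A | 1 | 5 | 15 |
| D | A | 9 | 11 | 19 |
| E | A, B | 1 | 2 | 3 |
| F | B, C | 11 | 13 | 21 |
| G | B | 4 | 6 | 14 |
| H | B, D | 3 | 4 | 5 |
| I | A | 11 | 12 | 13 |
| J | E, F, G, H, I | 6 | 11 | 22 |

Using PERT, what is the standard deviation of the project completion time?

te_A = (7 + 4·10 + 13)/6 = 60/6 = 10; σ²_A = ((13−7)/6)² = 1.000
te_B = (9 + 4·11 + 25)/6 = 78/6 = 13; σ²_B = ((25−9)/6)² = 7.111
te_C = (1 + 4·5 + 15)/6 = 36/6 = 6; σ²_C = ((15−1)/6)² = 5.444
te_D = (9 + 4·11 + 19)/6 = 72/6 = 12; σ²_D = ((19−9)/6)² = 2.778
te_E = (1 + 4·2 + 3)/6 = 12/6 = 2; σ²_E = ((3−1)/6)² = 0.111
te_F = (11 + 4·13 + 21)/6 = 84/6 = 14; σ²_F = ((21−11)/6)² = 2.778
te_G = (4 + 4·6 + 14)/6 = 42/6 = 7; σ²_G = ((14−4)/6)² = 2.778
te_H = (3 + 4·4 + 5)/6 = 24/6 = 4; σ²_H = ((5−3)/6)² = 0.111
te_I = (11 + 4·12 + 13)/6 = 72/6 = 12; σ²_I = ((13−11)/6)² = 0.111
te_J = (6 + 4·11 + 22)/6 = 72/6 = 12; σ²_J = ((22−6)/6)² = 7.111

Forward pass:
ES_A = 0; EF_A = 10
ES_B = 10; EF_B = 10+13 = 23
ES_C = 10; EF_C = 10+6 = 16
ES_D = 10; EF_D = 10+12 = 22
ES_E = max(EF_A=10, EF_B=23) = 23; EF_E = 23+2 = 25
ES_F = max(EF_B=23, EF_C=16) = 23; EF_F = 23+14 = 37
ES_G = 23; EF_G = 23+7 = 30
ES_H = max(EF_B=23, EF_D=22) = 23; EF_H = 23+4 = 27
ES_I = 10; EF_I = 10+12 = 22
ES_J = max(EF_E=25, EF_F=37, EF_G=30, EF_H=27, EF_I=22) = 37; EF_J = 37+12 = 49
Expected project duration μ = 49 hours. Critical path: A → B → F → J.

Variance along critical path = 1.000 + 7.111 + 2.778 + 7.111 = 18.000
σ = √18.000 = 4.243 hours

4.24 hours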